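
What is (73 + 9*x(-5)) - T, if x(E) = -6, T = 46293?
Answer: -46274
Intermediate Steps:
(73 + 9*x(-5)) - T = (73 + 9*(-6)) - 1*46293 = (73 - 54) - 46293 = 19 - 46293 = -46274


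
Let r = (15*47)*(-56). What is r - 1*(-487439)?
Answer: 447959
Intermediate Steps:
r = -39480 (r = 705*(-56) = -39480)
r - 1*(-487439) = -39480 - 1*(-487439) = -39480 + 487439 = 447959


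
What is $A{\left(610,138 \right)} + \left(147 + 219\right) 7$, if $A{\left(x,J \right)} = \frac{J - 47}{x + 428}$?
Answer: $\frac{2659447}{1038} \approx 2562.1$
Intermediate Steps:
$A{\left(x,J \right)} = \frac{-47 + J}{428 + x}$
$A{\left(610,138 \right)} + \left(147 + 219\right) 7 = \frac{-47 + 138}{428 + 610} + \left(147 + 219\right) 7 = \frac{1}{1038} \cdot 91 + 366 \cdot 7 = \frac{1}{1038} \cdot 91 + 2562 = \frac{91}{1038} + 2562 = \frac{2659447}{1038}$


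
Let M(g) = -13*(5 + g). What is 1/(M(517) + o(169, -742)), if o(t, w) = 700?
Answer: -1/6086 ≈ -0.00016431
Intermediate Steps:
M(g) = -65 - 13*g
1/(M(517) + o(169, -742)) = 1/((-65 - 13*517) + 700) = 1/((-65 - 6721) + 700) = 1/(-6786 + 700) = 1/(-6086) = -1/6086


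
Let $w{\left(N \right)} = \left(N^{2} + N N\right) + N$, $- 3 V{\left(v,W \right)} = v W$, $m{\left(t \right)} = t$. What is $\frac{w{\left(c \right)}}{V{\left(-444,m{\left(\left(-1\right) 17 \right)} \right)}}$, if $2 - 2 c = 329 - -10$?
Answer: $- \frac{14154}{629} \approx -22.502$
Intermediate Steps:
$c = - \frac{337}{2}$ ($c = 1 - \frac{329 - -10}{2} = 1 - \frac{329 + 10}{2} = 1 - \frac{339}{2} = - \frac{337}{2} \approx -168.5$)
$V{\left(v,W \right)} = - \frac{W v}{3}$ ($V{\left(v,W \right)} = - \frac{v W}{3} = - \frac{W v}{3}$)
$w{\left(N \right)} = N + 2 N^{2}$ ($w{\left(N \right)} = \left(N^{2} + N^{2}\right) + N = 2 N^{2} + N = N + 2 N^{2}$)
$\frac{w{\left(c \right)}}{V{\left(-444,m{\left(\left(-1\right) 17 \right)} \right)}} = \frac{\left(- \frac{337}{2}\right) \left(1 + 2 \left(- \frac{337}{2}\right)\right)}{\left(- \frac{1}{3}\right) \left(\left(-1\right) 17\right) \left(-444\right)} = \frac{\left(- \frac{337}{2}\right) \left(1 - 337\right)}{\left(- \frac{1}{3}\right) \left(-17\right) \left(-444\right)} = \frac{\left(- \frac{337}{2}\right) \left(-336\right)}{-2516} = 56616 \left(- \frac{1}{2516}\right) = - \frac{14154}{629}$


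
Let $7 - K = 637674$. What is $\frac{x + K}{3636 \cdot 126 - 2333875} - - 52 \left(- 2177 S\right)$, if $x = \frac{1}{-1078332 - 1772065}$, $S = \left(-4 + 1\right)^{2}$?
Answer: $- \frac{5447307573793958388}{5346600818383} \approx -1.0188 \cdot 10^{6}$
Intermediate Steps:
$K = -637667$ ($K = 7 - 637674 = -637667$)
$S = 9$ ($S = \left(-3\right)^{2} = 9$)
$x = - \frac{1}{2850397}$ ($x = \frac{1}{-2850397} = - \frac{1}{2850397} \approx -3.5083 \cdot 10^{-7}$)
$\frac{x + K}{3636 \cdot 126 - 2333875} - - 52 \left(- 2177 S\right) = \frac{- \frac{1}{2850397} - 637667}{3636 \cdot 126 - 2333875} - - 52 \left(\left(-2177\right) 9\right) = - \frac{1817604103800}{2850397 \left(458136 - 2333875\right)} - \left(-52\right) \left(-19593\right) = - \frac{1817604103800}{2850397 \left(-1875739\right)} - 1018836 = \left(- \frac{1817604103800}{2850397}\right) \left(- \frac{1}{1875739}\right) - 1018836 = \frac{1817604103800}{5346600818383} - 1018836 = - \frac{5447307573793958388}{5346600818383}$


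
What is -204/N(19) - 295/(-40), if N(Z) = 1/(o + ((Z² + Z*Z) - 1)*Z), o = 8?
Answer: -22369765/8 ≈ -2.7962e+6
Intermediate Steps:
N(Z) = 1/(8 + Z*(-1 + 2*Z²)) (N(Z) = 1/(8 + ((Z² + Z*Z) - 1)*Z) = 1/(8 + ((Z² + Z²) - 1)*Z) = 1/(8 + (2*Z² - 1)*Z) = 1/(8 + (-1 + 2*Z²)*Z) = 1/(8 + Z*(-1 + 2*Z²)))
-204/N(19) - 295/(-40) = -204/(1/(8 - 1*19 + 2*19³)) - 295/(-40) = -204/(1/(8 - 19 + 2*6859)) - 295*(-1/40) = -204/(1/(8 - 19 + 13718)) + 59/8 = -204/(1/13707) + 59/8 = -204/1/13707 + 59/8 = -204*13707 + 59/8 = -2796228 + 59/8 = -22369765/8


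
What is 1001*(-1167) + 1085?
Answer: -1167082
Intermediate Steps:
1001*(-1167) + 1085 = -1168167 + 1085 = -1167082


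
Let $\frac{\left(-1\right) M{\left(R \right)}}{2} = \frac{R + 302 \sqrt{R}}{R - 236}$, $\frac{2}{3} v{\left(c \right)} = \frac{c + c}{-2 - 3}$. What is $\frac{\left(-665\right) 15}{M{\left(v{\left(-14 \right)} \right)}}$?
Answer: $\frac{5675775}{455978} - \frac{40811525 \sqrt{210}}{455978} \approx -1284.6$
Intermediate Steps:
$v{\left(c \right)} = - \frac{3 c}{5}$ ($v{\left(c \right)} = \frac{3 \frac{c + c}{-2 - 3}}{2} = \frac{3 \frac{2 c}{-5}}{2} = \frac{3 \cdot 2 c \left(- \frac{1}{5}\right)}{2} = \frac{3 \left(- \frac{2 c}{5}\right)}{2} = - \frac{3 c}{5}$)
$M{\left(R \right)} = - \frac{2 \left(R + 302 \sqrt{R}\right)}{-236 + R}$ ($M{\left(R \right)} = - 2 \frac{R + 302 \sqrt{R}}{R - 236} = - 2 \frac{R + 302 \sqrt{R}}{-236 + R} = - \frac{2 \left(R + 302 \sqrt{R}\right)}{-236 + R}$)
$\frac{\left(-665\right) 15}{M{\left(v{\left(-14 \right)} \right)}} = \frac{\left(-665\right) 15}{2 \frac{1}{-236 - - \frac{42}{5}} \left(- \frac{\left(-3\right) \left(-14\right)}{5} - 302 \sqrt{\left(- \frac{3}{5}\right) \left(-14\right)}\right)} = - \frac{9975}{2 \frac{1}{-236 + \frac{42}{5}} \left(\left(-1\right) \frac{42}{5} - 302 \sqrt{\frac{42}{5}}\right)} = - \frac{9975}{2 \frac{1}{- \frac{1138}{5}} \left(- \frac{42}{5} - 302 \frac{\sqrt{210}}{5}\right)} = - \frac{9975}{2 \left(- \frac{5}{1138}\right) \left(- \frac{42}{5} - \frac{302 \sqrt{210}}{5}\right)} = - \frac{9975}{\frac{42}{569} + \frac{302 \sqrt{210}}{569}}$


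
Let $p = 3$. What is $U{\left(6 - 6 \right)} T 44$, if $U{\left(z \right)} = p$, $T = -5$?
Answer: $-660$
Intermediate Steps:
$U{\left(z \right)} = 3$
$U{\left(6 - 6 \right)} T 44 = 3 \left(-5\right) 44 = \left(-15\right) 44 = -660$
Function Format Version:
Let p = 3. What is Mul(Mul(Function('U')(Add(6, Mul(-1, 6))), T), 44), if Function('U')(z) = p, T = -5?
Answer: -660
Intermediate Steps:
Function('U')(z) = 3
Mul(Mul(Function('U')(Add(6, Mul(-1, 6))), T), 44) = Mul(Mul(3, -5), 44) = Mul(-15, 44) = -660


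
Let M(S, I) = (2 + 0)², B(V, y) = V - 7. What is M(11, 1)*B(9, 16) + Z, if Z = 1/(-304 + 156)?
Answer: 1183/148 ≈ 7.9932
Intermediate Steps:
B(V, y) = -7 + V
Z = -1/148 (Z = 1/(-148) = -1/148 ≈ -0.0067568)
M(S, I) = 4 (M(S, I) = 2² = 4)
M(11, 1)*B(9, 16) + Z = 4*(-7 + 9) - 1/148 = 4*2 - 1/148 = 8 - 1/148 = 1183/148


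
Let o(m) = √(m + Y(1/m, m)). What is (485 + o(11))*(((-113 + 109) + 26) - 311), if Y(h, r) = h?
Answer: -140165 - 289*√1342/11 ≈ -1.4113e+5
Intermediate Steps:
o(m) = √(m + 1/m)
(485 + o(11))*(((-113 + 109) + 26) - 311) = (485 + √(11 + 1/11))*(((-113 + 109) + 26) - 311) = (485 + √(11 + 1/11))*((-4 + 26) - 311) = (485 + √(122/11))*(22 - 311) = (485 + √1342/11)*(-289) = -140165 - 289*√1342/11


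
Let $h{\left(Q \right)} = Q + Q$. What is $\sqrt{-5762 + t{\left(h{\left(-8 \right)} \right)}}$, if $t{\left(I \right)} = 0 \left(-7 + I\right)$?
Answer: $i \sqrt{5762} \approx 75.908 i$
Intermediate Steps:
$h{\left(Q \right)} = 2 Q$
$t{\left(I \right)} = 0$
$\sqrt{-5762 + t{\left(h{\left(-8 \right)} \right)}} = \sqrt{-5762 + 0} = \sqrt{-5762} = i \sqrt{5762}$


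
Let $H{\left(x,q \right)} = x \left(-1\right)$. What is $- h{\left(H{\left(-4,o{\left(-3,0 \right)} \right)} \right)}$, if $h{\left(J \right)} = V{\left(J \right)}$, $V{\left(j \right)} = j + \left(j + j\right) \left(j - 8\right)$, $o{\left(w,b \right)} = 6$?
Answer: $28$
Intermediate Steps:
$H{\left(x,q \right)} = - x$
$V{\left(j \right)} = j + 2 j \left(-8 + j\right)$
$h{\left(J \right)} = J \left(-15 + 2 J\right)$
$- h{\left(H{\left(-4,o{\left(-3,0 \right)} \right)} \right)} = - \left(-1\right) \left(-4\right) \left(-15 + 2 \left(\left(-1\right) \left(-4\right)\right)\right) = - 4 \left(-15 + 2 \cdot 4\right) = - 4 \left(-15 + 8\right) = - 4 \left(-7\right) = \left(-1\right) \left(-28\right) = 28$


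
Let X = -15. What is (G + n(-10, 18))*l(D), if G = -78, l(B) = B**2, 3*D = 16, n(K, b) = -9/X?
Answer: -11008/5 ≈ -2201.6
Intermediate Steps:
n(K, b) = 3/5 (n(K, b) = -9/(-15) = -9*(-1/15) = 3/5)
D = 16/3 (D = (1/3)*16 = 16/3 ≈ 5.3333)
(G + n(-10, 18))*l(D) = (-78 + 3/5)*(16/3)**2 = -387/5*256/9 = -11008/5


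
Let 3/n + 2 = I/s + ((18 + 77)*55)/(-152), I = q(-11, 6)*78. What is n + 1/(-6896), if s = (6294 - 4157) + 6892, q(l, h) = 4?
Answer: -498986853/6033868976 ≈ -0.082698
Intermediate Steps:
s = 9029 (s = 2137 + 6892 = 9029)
I = 312 (I = 4*78 = 312)
n = -72232/874981 (n = 3/(-2 + (312/9029 + ((18 + 77)*55)/(-152))) = 3/(-2 + (312*(1/9029) + (95*55)*(-1/152))) = 3/(-2 + (312/9029 + 5225*(-1/152))) = 3/(-2 + (312/9029 - 275/8)) = 3/(-2 - 2480479/72232) = 3/(-2624943/72232) = 3*(-72232/2624943) = -72232/874981 ≈ -0.082553)
n + 1/(-6896) = -72232/874981 + 1/(-6896) = -72232/874981 - 1/6896 = -498986853/6033868976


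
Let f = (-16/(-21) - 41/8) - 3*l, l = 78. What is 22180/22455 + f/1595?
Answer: 67255231/80227224 ≈ 0.83831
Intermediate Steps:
f = -40045/168 (f = (-16/(-21) - 41/8) - 3*78 = (-16*(-1/21) - 41*1/8) - 234 = (16/21 - 41/8) - 234 = -733/168 - 234 = -40045/168 ≈ -238.36)
22180/22455 + f/1595 = 22180/22455 - 40045/168/1595 = 22180*(1/22455) - 40045/168*1/1595 = 4436/4491 - 8009/53592 = 67255231/80227224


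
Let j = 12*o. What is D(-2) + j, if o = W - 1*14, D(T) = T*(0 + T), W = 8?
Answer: -68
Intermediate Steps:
D(T) = T**2 (D(T) = T*T = T**2)
o = -6 (o = 8 - 1*14 = 8 - 14 = -6)
j = -72 (j = 12*(-6) = -72)
D(-2) + j = (-2)**2 - 72 = 4 - 72 = -68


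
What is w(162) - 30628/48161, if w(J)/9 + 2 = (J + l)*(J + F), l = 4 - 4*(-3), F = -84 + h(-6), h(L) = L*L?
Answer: 8794649582/48161 ≈ 1.8261e+5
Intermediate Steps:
h(L) = L²
F = -48 (F = -84 + (-6)² = -84 + 36 = -48)
l = 16 (l = 4 + 12 = 16)
w(J) = -18 + 9*(-48 + J)*(16 + J) (w(J) = -18 + 9*((J + 16)*(J - 48)) = -18 + 9*((16 + J)*(-48 + J)) = -18 + 9*((-48 + J)*(16 + J)) = -18 + 9*(-48 + J)*(16 + J))
w(162) - 30628/48161 = (-6930 - 288*162 + 9*162²) - 30628/48161 = (-6930 - 46656 + 9*26244) - 30628*1/48161 = (-6930 - 46656 + 236196) - 30628/48161 = 182610 - 30628/48161 = 8794649582/48161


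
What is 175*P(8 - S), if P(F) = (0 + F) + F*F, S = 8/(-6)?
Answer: 151900/9 ≈ 16878.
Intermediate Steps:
S = -4/3 (S = 8*(-⅙) = -4/3 ≈ -1.3333)
P(F) = F + F²
175*P(8 - S) = 175*((8 - 1*(-4/3))*(1 + (8 - 1*(-4/3)))) = 175*((8 + 4/3)*(1 + (8 + 4/3))) = 175*(28*(1 + 28/3)/3) = 175*((28/3)*(31/3)) = 175*(868/9) = 151900/9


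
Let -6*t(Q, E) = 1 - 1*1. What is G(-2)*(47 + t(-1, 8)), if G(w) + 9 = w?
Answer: -517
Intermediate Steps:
G(w) = -9 + w
t(Q, E) = 0 (t(Q, E) = -(1 - 1*1)/6 = -(1 - 1)/6 = -⅙*0 = 0)
G(-2)*(47 + t(-1, 8)) = (-9 - 2)*(47 + 0) = -11*47 = -517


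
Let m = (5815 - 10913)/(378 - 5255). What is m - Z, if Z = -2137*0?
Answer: 5098/4877 ≈ 1.0453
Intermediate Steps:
Z = 0
m = 5098/4877 (m = -5098/(-4877) = -5098*(-1/4877) = 5098/4877 ≈ 1.0453)
m - Z = 5098/4877 - 1*0 = 5098/4877 + 0 = 5098/4877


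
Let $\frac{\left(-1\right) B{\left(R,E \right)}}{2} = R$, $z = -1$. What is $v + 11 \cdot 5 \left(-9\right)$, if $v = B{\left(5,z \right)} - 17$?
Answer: $-522$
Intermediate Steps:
$B{\left(R,E \right)} = - 2 R$
$v = -27$ ($v = \left(-2\right) 5 - 17 = -10 - 17 = -27$)
$v + 11 \cdot 5 \left(-9\right) = -27 + 11 \cdot 5 \left(-9\right) = -27 + 55 \left(-9\right) = -27 - 495 = -522$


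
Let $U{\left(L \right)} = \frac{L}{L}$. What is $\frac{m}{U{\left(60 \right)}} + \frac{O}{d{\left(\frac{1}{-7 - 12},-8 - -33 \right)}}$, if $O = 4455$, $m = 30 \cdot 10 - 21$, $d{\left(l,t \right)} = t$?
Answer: $\frac{2286}{5} \approx 457.2$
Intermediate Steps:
$U{\left(L \right)} = 1$
$m = 279$ ($m = 300 - 21 = 279$)
$\frac{m}{U{\left(60 \right)}} + \frac{O}{d{\left(\frac{1}{-7 - 12},-8 - -33 \right)}} = \frac{279}{1} + \frac{4455}{-8 - -33} = 279 \cdot 1 + \frac{4455}{-8 + 33} = 279 + \frac{4455}{25} = 279 + 4455 \cdot \frac{1}{25} = 279 + \frac{891}{5} = \frac{2286}{5}$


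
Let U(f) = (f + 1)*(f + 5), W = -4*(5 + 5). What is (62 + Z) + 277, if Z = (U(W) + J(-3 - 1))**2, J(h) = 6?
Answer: 1879980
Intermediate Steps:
W = -40 (W = -4*10 = -40)
U(f) = (1 + f)*(5 + f)
Z = 1879641 (Z = ((5 + (-40)**2 + 6*(-40)) + 6)**2 = ((5 + 1600 - 240) + 6)**2 = (1365 + 6)**2 = 1371**2 = 1879641)
(62 + Z) + 277 = (62 + 1879641) + 277 = 1879703 + 277 = 1879980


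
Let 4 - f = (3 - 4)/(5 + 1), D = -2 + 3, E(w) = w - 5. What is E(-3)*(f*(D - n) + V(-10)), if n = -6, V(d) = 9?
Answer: -916/3 ≈ -305.33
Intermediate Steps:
E(w) = -5 + w
D = 1
f = 25/6 (f = 4 - (3 - 4)/(5 + 1) = 4 - (-1)/6 = 4 - 1*(-⅙) = 4 + ⅙ = 25/6 ≈ 4.1667)
E(-3)*(f*(D - n) + V(-10)) = (-5 - 3)*(25*(1 - 1*(-6))/6 + 9) = -8*(25*(1 + 6)/6 + 9) = -8*((25/6)*7 + 9) = -8*(175/6 + 9) = -8*229/6 = -916/3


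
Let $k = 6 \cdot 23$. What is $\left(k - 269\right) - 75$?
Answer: $-206$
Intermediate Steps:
$k = 138$
$\left(k - 269\right) - 75 = \left(138 - 269\right) - 75 = -131 - 75 = -206$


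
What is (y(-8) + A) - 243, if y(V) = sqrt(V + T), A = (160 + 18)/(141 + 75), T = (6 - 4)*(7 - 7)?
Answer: -26155/108 + 2*I*sqrt(2) ≈ -242.18 + 2.8284*I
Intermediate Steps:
T = 0 (T = 2*0 = 0)
A = 89/108 (A = 178/216 = 178*(1/216) = 89/108 ≈ 0.82407)
y(V) = sqrt(V) (y(V) = sqrt(V + 0) = sqrt(V))
(y(-8) + A) - 243 = (sqrt(-8) + 89/108) - 243 = (2*I*sqrt(2) + 89/108) - 243 = (89/108 + 2*I*sqrt(2)) - 243 = -26155/108 + 2*I*sqrt(2)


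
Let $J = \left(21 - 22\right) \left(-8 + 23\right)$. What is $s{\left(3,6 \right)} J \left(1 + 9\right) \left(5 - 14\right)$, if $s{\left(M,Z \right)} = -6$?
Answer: $-8100$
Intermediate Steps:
$J = -15$ ($J = \left(-1\right) 15 = -15$)
$s{\left(3,6 \right)} J \left(1 + 9\right) \left(5 - 14\right) = \left(-6\right) \left(-15\right) \left(1 + 9\right) \left(5 - 14\right) = 90 \cdot 10 \left(-9\right) = 90 \left(-90\right) = -8100$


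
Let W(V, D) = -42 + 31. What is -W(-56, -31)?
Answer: 11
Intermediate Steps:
W(V, D) = -11
-W(-56, -31) = -1*(-11) = 11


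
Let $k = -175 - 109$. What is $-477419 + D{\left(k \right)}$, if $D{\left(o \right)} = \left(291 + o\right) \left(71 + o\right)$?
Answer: $-478910$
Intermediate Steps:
$k = -284$
$D{\left(o \right)} = \left(71 + o\right) \left(291 + o\right)$
$-477419 + D{\left(k \right)} = -477419 + \left(20661 + \left(-284\right)^{2} + 362 \left(-284\right)\right) = -477419 + \left(20661 + 80656 - 102808\right) = -477419 - 1491 = -478910$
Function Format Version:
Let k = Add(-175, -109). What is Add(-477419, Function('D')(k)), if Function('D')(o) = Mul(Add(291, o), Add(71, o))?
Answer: -478910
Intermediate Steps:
k = -284
Function('D')(o) = Mul(Add(71, o), Add(291, o))
Add(-477419, Function('D')(k)) = Add(-477419, Add(20661, Pow(-284, 2), Mul(362, -284))) = Add(-477419, Add(20661, 80656, -102808)) = Add(-477419, -1491) = -478910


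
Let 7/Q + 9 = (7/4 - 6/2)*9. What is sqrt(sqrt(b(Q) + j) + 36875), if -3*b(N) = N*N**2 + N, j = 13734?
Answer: sqrt(241936875 + 21*sqrt(1340610474))/81 ≈ 192.33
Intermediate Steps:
Q = -28/81 (Q = 7/(-9 + (7/4 - 6/2)*9) = 7/(-9 + (7*(1/4) - 6*1/2)*9) = 7/(-9 + (7/4 - 3)*9) = 7/(-9 - 5/4*9) = 7/(-9 - 45/4) = 7/(-81/4) = 7*(-4/81) = -28/81 ≈ -0.34568)
b(N) = -N/3 - N**3/3 (b(N) = -(N*N**2 + N)/3 = -(N**3 + N)/3 = -(N + N**3)/3 = -N/3 - N**3/3)
sqrt(sqrt(b(Q) + j) + 36875) = sqrt(sqrt(-1/3*(-28/81)*(1 + (-28/81)**2) + 13734) + 36875) = sqrt(sqrt(-1/3*(-28/81)*(1 + 784/6561) + 13734) + 36875) = sqrt(sqrt(-1/3*(-28/81)*7345/6561 + 13734) + 36875) = sqrt(sqrt(205660/1594323 + 13734) + 36875) = sqrt(sqrt(21896637742/1594323) + 36875) = sqrt(7*sqrt(1340610474)/2187 + 36875) = sqrt(36875 + 7*sqrt(1340610474)/2187)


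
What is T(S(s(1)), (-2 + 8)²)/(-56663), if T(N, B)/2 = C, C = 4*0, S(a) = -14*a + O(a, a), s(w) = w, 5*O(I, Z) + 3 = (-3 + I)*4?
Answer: 0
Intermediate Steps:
O(I, Z) = -3 + 4*I/5 (O(I, Z) = -⅗ + ((-3 + I)*4)/5 = -⅗ + (-12 + 4*I)/5 = -⅗ + (-12/5 + 4*I/5) = -3 + 4*I/5)
S(a) = -3 - 66*a/5 (S(a) = -14*a + (-3 + 4*a/5) = -3 - 66*a/5)
C = 0
T(N, B) = 0 (T(N, B) = 2*0 = 0)
T(S(s(1)), (-2 + 8)²)/(-56663) = 0/(-56663) = 0*(-1/56663) = 0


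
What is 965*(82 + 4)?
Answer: 82990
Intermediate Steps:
965*(82 + 4) = 965*86 = 82990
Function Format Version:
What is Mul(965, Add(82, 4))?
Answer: 82990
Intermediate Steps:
Mul(965, Add(82, 4)) = Mul(965, 86) = 82990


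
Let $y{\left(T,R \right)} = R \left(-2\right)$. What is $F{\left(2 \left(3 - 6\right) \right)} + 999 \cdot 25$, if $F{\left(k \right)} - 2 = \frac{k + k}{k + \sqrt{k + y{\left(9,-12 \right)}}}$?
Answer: $24981 + 2 \sqrt{2} \approx 24984.0$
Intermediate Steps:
$y{\left(T,R \right)} = - 2 R$
$F{\left(k \right)} = 2 + \frac{2 k}{k + \sqrt{24 + k}}$ ($F{\left(k \right)} = 2 + \frac{k + k}{k + \sqrt{k - -24}} = 2 + \frac{2 k}{k + \sqrt{k + 24}} = 2 + \frac{2 k}{k + \sqrt{24 + k}}$)
$F{\left(2 \left(3 - 6\right) \right)} + 999 \cdot 25 = \frac{2 \left(\sqrt{24 + 2 \left(3 - 6\right)} + 2 \cdot 2 \left(3 - 6\right)\right)}{2 \left(3 - 6\right) + \sqrt{24 + 2 \left(3 - 6\right)}} + 999 \cdot 25 = \frac{2 \left(\sqrt{24 + 2 \left(-3\right)} + 2 \cdot 2 \left(-3\right)\right)}{2 \left(-3\right) + \sqrt{24 + 2 \left(-3\right)}} + 24975 = \frac{2 \left(\sqrt{24 - 6} + 2 \left(-6\right)\right)}{-6 + \sqrt{24 - 6}} + 24975 = \frac{2 \left(\sqrt{18} - 12\right)}{-6 + \sqrt{18}} + 24975 = \frac{2 \left(3 \sqrt{2} - 12\right)}{-6 + 3 \sqrt{2}} + 24975 = \frac{2 \left(-12 + 3 \sqrt{2}\right)}{-6 + 3 \sqrt{2}} + 24975 = 24975 + \frac{2 \left(-12 + 3 \sqrt{2}\right)}{-6 + 3 \sqrt{2}}$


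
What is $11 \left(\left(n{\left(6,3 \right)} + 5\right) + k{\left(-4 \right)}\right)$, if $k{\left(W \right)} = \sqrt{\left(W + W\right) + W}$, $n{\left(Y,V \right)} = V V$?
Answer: $154 + 22 i \sqrt{3} \approx 154.0 + 38.105 i$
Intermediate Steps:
$n{\left(Y,V \right)} = V^{2}$
$k{\left(W \right)} = \sqrt{3} \sqrt{W}$ ($k{\left(W \right)} = \sqrt{2 W + W} = \sqrt{3 W} = \sqrt{3} \sqrt{W}$)
$11 \left(\left(n{\left(6,3 \right)} + 5\right) + k{\left(-4 \right)}\right) = 11 \left(\left(3^{2} + 5\right) + \sqrt{3} \sqrt{-4}\right) = 11 \left(\left(9 + 5\right) + \sqrt{3} \cdot 2 i\right) = 11 \left(14 + 2 i \sqrt{3}\right) = 154 + 22 i \sqrt{3}$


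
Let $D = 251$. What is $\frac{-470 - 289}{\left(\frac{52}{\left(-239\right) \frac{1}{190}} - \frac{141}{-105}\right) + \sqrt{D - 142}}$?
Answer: $\frac{708059197615}{34769331988} + \frac{17703225925 \sqrt{109}}{34769331988} \approx 25.68$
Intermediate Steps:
$\frac{-470 - 289}{\left(\frac{52}{\left(-239\right) \frac{1}{190}} - \frac{141}{-105}\right) + \sqrt{D - 142}} = \frac{-470 - 289}{\left(\frac{52}{\left(-239\right) \frac{1}{190}} - \frac{141}{-105}\right) + \sqrt{251 - 142}} = - \frac{759}{\left(\frac{52}{\left(-239\right) \frac{1}{190}} - - \frac{47}{35}\right) + \sqrt{109}} = - \frac{759}{\left(\frac{52}{- \frac{239}{190}} + \frac{47}{35}\right) + \sqrt{109}} = - \frac{759}{\left(52 \left(- \frac{190}{239}\right) + \frac{47}{35}\right) + \sqrt{109}} = - \frac{759}{\left(- \frac{9880}{239} + \frac{47}{35}\right) + \sqrt{109}} = - \frac{759}{- \frac{334567}{8365} + \sqrt{109}}$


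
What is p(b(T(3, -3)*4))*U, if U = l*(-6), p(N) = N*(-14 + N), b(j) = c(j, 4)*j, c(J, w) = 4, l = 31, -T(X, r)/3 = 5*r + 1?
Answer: -82244736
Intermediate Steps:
T(X, r) = -3 - 15*r (T(X, r) = -3*(5*r + 1) = -3*(1 + 5*r) = -3 - 15*r)
b(j) = 4*j
U = -186 (U = 31*(-6) = -186)
p(b(T(3, -3)*4))*U = ((4*((-3 - 15*(-3))*4))*(-14 + 4*((-3 - 15*(-3))*4)))*(-186) = ((4*((-3 + 45)*4))*(-14 + 4*((-3 + 45)*4)))*(-186) = ((4*(42*4))*(-14 + 4*(42*4)))*(-186) = ((4*168)*(-14 + 4*168))*(-186) = (672*(-14 + 672))*(-186) = (672*658)*(-186) = 442176*(-186) = -82244736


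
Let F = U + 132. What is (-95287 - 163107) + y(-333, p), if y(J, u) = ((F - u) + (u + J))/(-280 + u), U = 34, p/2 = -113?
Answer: -130747197/506 ≈ -2.5839e+5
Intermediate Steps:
p = -226 (p = 2*(-113) = -226)
F = 166 (F = 34 + 132 = 166)
y(J, u) = (166 + J)/(-280 + u) (y(J, u) = ((166 - u) + (u + J))/(-280 + u) = ((166 - u) + (J + u))/(-280 + u) = (166 + J)/(-280 + u))
(-95287 - 163107) + y(-333, p) = (-95287 - 163107) + (166 - 333)/(-280 - 226) = -258394 - 167/(-506) = -258394 - 1/506*(-167) = -258394 + 167/506 = -130747197/506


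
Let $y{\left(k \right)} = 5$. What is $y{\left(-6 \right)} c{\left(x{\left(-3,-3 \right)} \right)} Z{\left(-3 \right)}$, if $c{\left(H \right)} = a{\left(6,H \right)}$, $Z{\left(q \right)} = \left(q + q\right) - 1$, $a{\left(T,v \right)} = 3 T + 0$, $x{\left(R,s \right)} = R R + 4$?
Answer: $-630$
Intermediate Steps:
$x{\left(R,s \right)} = 4 + R^{2}$ ($x{\left(R,s \right)} = R^{2} + 4 = 4 + R^{2}$)
$a{\left(T,v \right)} = 3 T$
$Z{\left(q \right)} = -1 + 2 q$ ($Z{\left(q \right)} = 2 q - 1 = -1 + 2 q$)
$c{\left(H \right)} = 18$ ($c{\left(H \right)} = 3 \cdot 6 = 18$)
$y{\left(-6 \right)} c{\left(x{\left(-3,-3 \right)} \right)} Z{\left(-3 \right)} = 5 \cdot 18 \left(-1 + 2 \left(-3\right)\right) = 90 \left(-1 - 6\right) = 90 \left(-7\right) = -630$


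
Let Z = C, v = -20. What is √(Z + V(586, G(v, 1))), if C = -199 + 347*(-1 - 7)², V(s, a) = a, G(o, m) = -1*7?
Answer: √22002 ≈ 148.33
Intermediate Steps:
G(o, m) = -7
C = 22009 (C = -199 + 347*(-8)² = -199 + 347*64 = -199 + 22208 = 22009)
Z = 22009
√(Z + V(586, G(v, 1))) = √(22009 - 7) = √22002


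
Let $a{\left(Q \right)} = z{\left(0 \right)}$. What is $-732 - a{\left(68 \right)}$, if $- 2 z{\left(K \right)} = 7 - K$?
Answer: $- \frac{1457}{2} \approx -728.5$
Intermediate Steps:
$z{\left(K \right)} = - \frac{7}{2} + \frac{K}{2}$ ($z{\left(K \right)} = - \frac{7 - K}{2} = - \frac{7}{2} + \frac{K}{2}$)
$a{\left(Q \right)} = - \frac{7}{2}$ ($a{\left(Q \right)} = - \frac{7}{2} + \frac{1}{2} \cdot 0 = - \frac{7}{2} + 0 = - \frac{7}{2}$)
$-732 - a{\left(68 \right)} = -732 - - \frac{7}{2} = -732 + \frac{7}{2} = - \frac{1457}{2}$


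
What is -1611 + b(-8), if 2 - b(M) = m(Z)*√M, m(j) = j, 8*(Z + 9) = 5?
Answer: -1609 + 67*I*√2/4 ≈ -1609.0 + 23.688*I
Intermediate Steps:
Z = -67/8 (Z = -9 + (⅛)*5 = -9 + 5/8 = -67/8 ≈ -8.3750)
b(M) = 2 + 67*√M/8 (b(M) = 2 - (-67)*√M/8 = 2 + 67*√M/8)
-1611 + b(-8) = -1611 + (2 + 67*√(-8)/8) = -1611 + (2 + 67*(2*I*√2)/8) = -1611 + (2 + 67*I*√2/4) = -1609 + 67*I*√2/4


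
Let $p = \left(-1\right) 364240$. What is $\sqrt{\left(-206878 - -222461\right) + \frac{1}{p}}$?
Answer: $\frac{\sqrt{129213045436035}}{91060} \approx 124.83$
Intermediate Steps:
$p = -364240$
$\sqrt{\left(-206878 - -222461\right) + \frac{1}{p}} = \sqrt{\left(-206878 - -222461\right) + \frac{1}{-364240}} = \sqrt{\left(-206878 + 222461\right) - \frac{1}{364240}} = \sqrt{15583 - \frac{1}{364240}} = \sqrt{\frac{5675951919}{364240}} = \frac{\sqrt{129213045436035}}{91060}$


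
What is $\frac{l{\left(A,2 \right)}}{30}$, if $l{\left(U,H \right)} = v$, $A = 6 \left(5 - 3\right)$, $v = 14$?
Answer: $\frac{7}{15} \approx 0.46667$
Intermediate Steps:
$A = 12$ ($A = 6 \cdot 2 = 12$)
$l{\left(U,H \right)} = 14$
$\frac{l{\left(A,2 \right)}}{30} = \frac{1}{30} \cdot 14 = \frac{7}{15}$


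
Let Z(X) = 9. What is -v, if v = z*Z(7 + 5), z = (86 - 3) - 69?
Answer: -126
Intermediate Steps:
z = 14 (z = 83 - 69 = 14)
v = 126 (v = 14*9 = 126)
-v = -1*126 = -126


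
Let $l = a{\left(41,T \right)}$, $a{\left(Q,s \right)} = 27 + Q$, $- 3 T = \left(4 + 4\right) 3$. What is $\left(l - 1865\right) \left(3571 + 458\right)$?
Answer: $-7240113$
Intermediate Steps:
$T = -8$ ($T = - \frac{\left(4 + 4\right) 3}{3} = - \frac{8 \cdot 3}{3} = \left(- \frac{1}{3}\right) 24 = -8$)
$l = 68$ ($l = 27 + 41 = 68$)
$\left(l - 1865\right) \left(3571 + 458\right) = \left(68 - 1865\right) \left(3571 + 458\right) = \left(-1797\right) 4029 = -7240113$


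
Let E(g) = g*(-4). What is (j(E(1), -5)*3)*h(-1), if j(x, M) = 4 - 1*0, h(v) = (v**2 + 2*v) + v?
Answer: -24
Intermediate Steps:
h(v) = v**2 + 3*v
E(g) = -4*g
j(x, M) = 4 (j(x, M) = 4 + 0 = 4)
(j(E(1), -5)*3)*h(-1) = (4*3)*(-(3 - 1)) = 12*(-1*2) = 12*(-2) = -24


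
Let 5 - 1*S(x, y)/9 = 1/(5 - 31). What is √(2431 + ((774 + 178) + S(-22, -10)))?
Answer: √2317562/26 ≈ 58.552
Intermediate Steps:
S(x, y) = 1179/26 (S(x, y) = 45 - 9/(5 - 31) = 45 - 9/(-26) = 45 - 9*(-1/26) = 45 + 9/26 = 1179/26)
√(2431 + ((774 + 178) + S(-22, -10))) = √(2431 + ((774 + 178) + 1179/26)) = √(2431 + (952 + 1179/26)) = √(2431 + 25931/26) = √(89137/26) = √2317562/26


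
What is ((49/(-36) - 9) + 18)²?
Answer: 75625/1296 ≈ 58.353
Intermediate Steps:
((49/(-36) - 9) + 18)² = ((49*(-1/36) - 9) + 18)² = ((-49/36 - 9) + 18)² = (-373/36 + 18)² = (275/36)² = 75625/1296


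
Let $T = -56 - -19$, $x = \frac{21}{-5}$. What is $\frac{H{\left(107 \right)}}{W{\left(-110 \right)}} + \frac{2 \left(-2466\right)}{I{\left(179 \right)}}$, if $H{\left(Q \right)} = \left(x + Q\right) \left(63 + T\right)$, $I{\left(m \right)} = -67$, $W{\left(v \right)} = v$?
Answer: $\frac{908606}{18425} \approx 49.314$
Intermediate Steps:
$x = - \frac{21}{5}$ ($x = 21 \left(- \frac{1}{5}\right) = - \frac{21}{5} \approx -4.2$)
$T = -37$ ($T = -56 + 19 = -37$)
$H{\left(Q \right)} = - \frac{546}{5} + 26 Q$ ($H{\left(Q \right)} = \left(- \frac{21}{5} + Q\right) \left(63 - 37\right) = \left(- \frac{21}{5} + Q\right) 26 = - \frac{546}{5} + 26 Q$)
$\frac{H{\left(107 \right)}}{W{\left(-110 \right)}} + \frac{2 \left(-2466\right)}{I{\left(179 \right)}} = \frac{- \frac{546}{5} + 26 \cdot 107}{-110} + \frac{2 \left(-2466\right)}{-67} = \left(- \frac{546}{5} + 2782\right) \left(- \frac{1}{110}\right) - - \frac{4932}{67} = \frac{13364}{5} \left(- \frac{1}{110}\right) + \frac{4932}{67} = - \frac{6682}{275} + \frac{4932}{67} = \frac{908606}{18425}$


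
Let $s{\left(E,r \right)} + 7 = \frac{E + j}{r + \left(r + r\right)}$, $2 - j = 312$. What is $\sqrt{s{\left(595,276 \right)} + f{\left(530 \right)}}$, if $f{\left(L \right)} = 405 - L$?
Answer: $\frac{i \sqrt{2507253}}{138} \approx 11.474 i$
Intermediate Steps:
$j = -310$ ($j = 2 - 312 = -310$)
$s{\left(E,r \right)} = -7 + \frac{-310 + E}{3 r}$ ($s{\left(E,r \right)} = -7 + \frac{E - 310}{r + \left(r + r\right)} = -7 + \frac{-310 + E}{r + 2 r} = -7 + \frac{-310 + E}{3 r}$)
$\sqrt{s{\left(595,276 \right)} + f{\left(530 \right)}} = \sqrt{\frac{-310 + 595 - 5796}{3 \cdot 276} + \left(405 - 530\right)} = \sqrt{\frac{1}{3} \cdot \frac{1}{276} \left(-310 + 595 - 5796\right) + \left(405 - 530\right)} = \sqrt{\frac{1}{3} \cdot \frac{1}{276} \left(-5511\right) - 125} = \sqrt{- \frac{1837}{276} - 125} = \sqrt{- \frac{36337}{276}} = \frac{i \sqrt{2507253}}{138}$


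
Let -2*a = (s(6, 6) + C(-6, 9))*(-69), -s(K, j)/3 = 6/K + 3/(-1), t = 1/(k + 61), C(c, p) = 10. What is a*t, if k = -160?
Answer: -184/33 ≈ -5.5758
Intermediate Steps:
t = -1/99 (t = 1/(-160 + 61) = 1/(-99) = -1/99 ≈ -0.010101)
s(K, j) = 9 - 18/K (s(K, j) = -3*(6/K + 3/(-1)) = -3*(6/K + 3*(-1)) = -3*(6/K - 3) = -3*(-3 + 6/K) = 9 - 18/K)
a = 552 (a = -((9 - 18/6) + 10)*(-69)/2 = -((9 - 18*1/6) + 10)*(-69)/2 = -((9 - 3) + 10)*(-69)/2 = -(6 + 10)*(-69)/2 = -8*(-69) = -1/2*(-1104) = 552)
a*t = 552*(-1/99) = -184/33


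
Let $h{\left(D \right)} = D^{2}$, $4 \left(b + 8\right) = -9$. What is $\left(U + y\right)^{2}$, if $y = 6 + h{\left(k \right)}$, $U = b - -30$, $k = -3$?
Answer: $\frac{19321}{16} \approx 1207.6$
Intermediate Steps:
$b = - \frac{41}{4}$ ($b = -8 + \frac{1}{4} \left(-9\right) = -8 - \frac{9}{4} = - \frac{41}{4} \approx -10.25$)
$U = \frac{79}{4}$ ($U = - \frac{41}{4} - -30 = - \frac{41}{4} + 30 = \frac{79}{4} \approx 19.75$)
$y = 15$ ($y = 6 + \left(-3\right)^{2} = 6 + 9 = 15$)
$\left(U + y\right)^{2} = \left(\frac{79}{4} + 15\right)^{2} = \left(\frac{139}{4}\right)^{2} = \frac{19321}{16}$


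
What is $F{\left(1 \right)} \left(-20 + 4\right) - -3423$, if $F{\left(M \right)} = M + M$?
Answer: $3391$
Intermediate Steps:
$F{\left(M \right)} = 2 M$
$F{\left(1 \right)} \left(-20 + 4\right) - -3423 = 2 \cdot 1 \left(-20 + 4\right) - -3423 = 2 \left(-16\right) + 3423 = -32 + 3423 = 3391$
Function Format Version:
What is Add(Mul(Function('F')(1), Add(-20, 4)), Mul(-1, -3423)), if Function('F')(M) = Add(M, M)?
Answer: 3391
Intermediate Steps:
Function('F')(M) = Mul(2, M)
Add(Mul(Function('F')(1), Add(-20, 4)), Mul(-1, -3423)) = Add(Mul(Mul(2, 1), Add(-20, 4)), Mul(-1, -3423)) = Add(Mul(2, -16), 3423) = Add(-32, 3423) = 3391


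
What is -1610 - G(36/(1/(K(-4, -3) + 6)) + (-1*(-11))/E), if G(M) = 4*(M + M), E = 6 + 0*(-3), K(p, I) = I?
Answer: -7466/3 ≈ -2488.7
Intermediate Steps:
E = 6 (E = 6 + 0 = 6)
G(M) = 8*M (G(M) = 4*(2*M) = 8*M)
-1610 - G(36/(1/(K(-4, -3) + 6)) + (-1*(-11))/E) = -1610 - 8*(36/(1/(-3 + 6)) - 1*(-11)/6) = -1610 - 8*(36/(1/3) + 11*(1/6)) = -1610 - 8*(36/(1/3) + 11/6) = -1610 - 8*(36*3 + 11/6) = -1610 - 8*(108 + 11/6) = -1610 - 8*659/6 = -1610 - 1*2636/3 = -1610 - 2636/3 = -7466/3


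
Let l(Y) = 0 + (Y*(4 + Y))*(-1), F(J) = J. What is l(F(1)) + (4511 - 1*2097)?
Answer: 2409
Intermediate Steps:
l(Y) = -Y*(4 + Y) (l(Y) = 0 - Y*(4 + Y) = -Y*(4 + Y))
l(F(1)) + (4511 - 1*2097) = -1*1*(4 + 1) + (4511 - 1*2097) = -1*1*5 + (4511 - 2097) = -5 + 2414 = 2409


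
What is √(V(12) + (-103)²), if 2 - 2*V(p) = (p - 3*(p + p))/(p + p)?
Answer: √42445/2 ≈ 103.01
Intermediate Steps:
V(p) = 9/4 (V(p) = 1 - (p - 3*(p + p))/(2*(p + p)) = 1 - (p - 6*p)/(2*(2*p)) = 1 - (p - 6*p)*1/(2*p)/2 = 1 - (-5*p)*1/(2*p)/2 = 1 - ½*(-5/2) = 1 + 5/4 = 9/4)
√(V(12) + (-103)²) = √(9/4 + (-103)²) = √(9/4 + 10609) = √(42445/4) = √42445/2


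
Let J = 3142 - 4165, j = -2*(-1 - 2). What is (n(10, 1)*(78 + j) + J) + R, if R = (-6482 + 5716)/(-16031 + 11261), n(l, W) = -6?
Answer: -3641512/2385 ≈ -1526.8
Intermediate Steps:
R = 383/2385 (R = -766/(-4770) = -766*(-1/4770) = 383/2385 ≈ 0.16059)
j = 6 (j = -2*(-3) = 6)
J = -1023
(n(10, 1)*(78 + j) + J) + R = (-6*(78 + 6) - 1023) + 383/2385 = (-6*84 - 1023) + 383/2385 = (-504 - 1023) + 383/2385 = -1527 + 383/2385 = -3641512/2385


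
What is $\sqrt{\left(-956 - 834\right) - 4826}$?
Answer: $2 i \sqrt{1654} \approx 81.339 i$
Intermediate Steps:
$\sqrt{\left(-956 - 834\right) - 4826} = \sqrt{-1790 - 4826} = \sqrt{-6616} = 2 i \sqrt{1654}$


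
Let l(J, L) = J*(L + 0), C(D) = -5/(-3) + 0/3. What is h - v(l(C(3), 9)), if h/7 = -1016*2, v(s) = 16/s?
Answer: -213376/15 ≈ -14225.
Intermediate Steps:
C(D) = 5/3 (C(D) = -5*(-⅓) + 0*(⅓) = 5/3 + 0 = 5/3)
l(J, L) = J*L
h = -14224 (h = 7*(-1016*2) = 7*(-2032) = -14224)
h - v(l(C(3), 9)) = -14224 - 16/((5/3)*9) = -14224 - 16/15 = -213376/15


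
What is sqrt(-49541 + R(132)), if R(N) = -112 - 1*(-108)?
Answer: 3*I*sqrt(5505) ≈ 222.59*I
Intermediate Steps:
R(N) = -4 (R(N) = -112 + 108 = -4)
sqrt(-49541 + R(132)) = sqrt(-49541 - 4) = sqrt(-49545) = 3*I*sqrt(5505)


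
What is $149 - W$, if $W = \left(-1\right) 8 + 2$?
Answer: $155$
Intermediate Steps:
$W = -6$ ($W = -8 + 2 = -6$)
$149 - W = 149 - -6 = 149 + 6 = 155$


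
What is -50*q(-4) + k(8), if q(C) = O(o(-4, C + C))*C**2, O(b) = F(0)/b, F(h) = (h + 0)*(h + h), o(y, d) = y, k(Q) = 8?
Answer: 8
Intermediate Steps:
F(h) = 2*h**2 (F(h) = h*(2*h) = 2*h**2)
O(b) = 0 (O(b) = (2*0**2)/b = (2*0)/b = 0/b = 0)
q(C) = 0 (q(C) = 0*C**2 = 0)
-50*q(-4) + k(8) = -50*0 + 8 = 0 + 8 = 8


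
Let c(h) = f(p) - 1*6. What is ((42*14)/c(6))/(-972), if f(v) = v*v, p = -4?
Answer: -49/810 ≈ -0.060494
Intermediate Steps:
f(v) = v²
c(h) = 10 (c(h) = (-4)² - 1*6 = 16 - 6 = 10)
((42*14)/c(6))/(-972) = ((42*14)/10)/(-972) = (588*(⅒))*(-1/972) = (294/5)*(-1/972) = -49/810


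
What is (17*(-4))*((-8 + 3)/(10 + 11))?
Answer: 340/21 ≈ 16.190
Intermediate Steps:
(17*(-4))*((-8 + 3)/(10 + 11)) = -(-340)/21 = -68*(-5/21) = 340/21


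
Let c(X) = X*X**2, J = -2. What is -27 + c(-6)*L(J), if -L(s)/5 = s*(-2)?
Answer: 4293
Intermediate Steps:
c(X) = X**3
L(s) = 10*s (L(s) = -5*s*(-2) = -(-10)*s = 10*s)
-27 + c(-6)*L(J) = -27 + (-6)**3*(10*(-2)) = -27 - 216*(-20) = -27 + 4320 = 4293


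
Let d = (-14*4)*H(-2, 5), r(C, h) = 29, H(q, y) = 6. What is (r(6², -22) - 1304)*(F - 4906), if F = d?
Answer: 6683550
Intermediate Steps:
d = -336 (d = -14*4*6 = -56*6 = -336)
F = -336
(r(6², -22) - 1304)*(F - 4906) = (29 - 1304)*(-336 - 4906) = -1275*(-5242) = 6683550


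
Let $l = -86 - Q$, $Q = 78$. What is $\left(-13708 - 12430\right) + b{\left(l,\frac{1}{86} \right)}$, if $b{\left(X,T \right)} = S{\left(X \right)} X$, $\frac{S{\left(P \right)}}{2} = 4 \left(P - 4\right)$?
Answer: $194278$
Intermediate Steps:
$l = -164$ ($l = -86 - 78 = -164$)
$S{\left(P \right)} = -32 + 8 P$ ($S{\left(P \right)} = 2 \cdot 4 \left(P - 4\right) = 2 \cdot 4 \left(-4 + P\right) = 2 \left(-16 + 4 P\right) = -32 + 8 P$)
$b{\left(X,T \right)} = X \left(-32 + 8 X\right)$ ($b{\left(X,T \right)} = \left(-32 + 8 X\right) X = X \left(-32 + 8 X\right)$)
$\left(-13708 - 12430\right) + b{\left(l,\frac{1}{86} \right)} = \left(-13708 - 12430\right) + 8 \left(-164\right) \left(-4 - 164\right) = \left(-13708 - 12430\right) + 8 \left(-164\right) \left(-168\right) = \left(-13708 - 12430\right) + 220416 = -26138 + 220416 = 194278$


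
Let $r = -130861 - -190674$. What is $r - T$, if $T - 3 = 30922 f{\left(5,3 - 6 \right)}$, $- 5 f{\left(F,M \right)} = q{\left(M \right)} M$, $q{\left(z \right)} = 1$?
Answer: $\frac{206284}{5} \approx 41257.0$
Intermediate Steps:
$f{\left(F,M \right)} = - \frac{M}{5}$ ($f{\left(F,M \right)} = - \frac{1 M}{5} = - \frac{M}{5}$)
$r = 59813$ ($r = -130861 + 190674 = 59813$)
$T = \frac{92781}{5}$ ($T = 3 + 30922 \left(- \frac{3 - 6}{5}\right) = 3 + 30922 \left(\left(- \frac{1}{5}\right) \left(-3\right)\right) = 3 + 30922 \cdot \frac{3}{5} = 3 + \frac{92766}{5} = \frac{92781}{5} \approx 18556.0$)
$r - T = 59813 - \frac{92781}{5} = \frac{206284}{5}$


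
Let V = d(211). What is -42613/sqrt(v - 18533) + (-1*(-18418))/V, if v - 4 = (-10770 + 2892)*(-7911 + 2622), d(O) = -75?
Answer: -18418/75 - 42613*sqrt(41648213)/41648213 ≈ -252.18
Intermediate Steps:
v = 41666746 (v = 4 + (-10770 + 2892)*(-7911 + 2622) = 4 - 7878*(-5289) = 4 + 41666742 = 41666746)
V = -75
-42613/sqrt(v - 18533) + (-1*(-18418))/V = -42613/sqrt(41666746 - 18533) - 1*(-18418)/(-75) = -42613*sqrt(41648213)/41648213 + 18418*(-1/75) = -42613*sqrt(41648213)/41648213 - 18418/75 = -18418/75 - 42613*sqrt(41648213)/41648213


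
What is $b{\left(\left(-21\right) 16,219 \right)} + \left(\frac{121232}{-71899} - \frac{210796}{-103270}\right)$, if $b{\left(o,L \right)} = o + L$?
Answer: $- \frac{433044872723}{3712504865} \approx -116.64$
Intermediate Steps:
$b{\left(o,L \right)} = L + o$
$b{\left(\left(-21\right) 16,219 \right)} + \left(\frac{121232}{-71899} - \frac{210796}{-103270}\right) = \left(219 - 336\right) + \left(\frac{121232}{-71899} - \frac{210796}{-103270}\right) = \left(219 - 336\right) + \left(121232 \left(- \frac{1}{71899}\right) - - \frac{105398}{51635}\right) = -117 + \left(- \frac{121232}{71899} + \frac{105398}{51635}\right) = -117 + \frac{1318196482}{3712504865} = - \frac{433044872723}{3712504865}$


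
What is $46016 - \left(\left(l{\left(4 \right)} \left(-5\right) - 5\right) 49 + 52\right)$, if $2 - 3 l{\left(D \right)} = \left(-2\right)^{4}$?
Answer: $\frac{135197}{3} \approx 45066.0$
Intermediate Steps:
$l{\left(D \right)} = - \frac{14}{3}$ ($l{\left(D \right)} = \frac{2}{3} - \frac{\left(-2\right)^{4}}{3} = \frac{2}{3} - \frac{16}{3} = - \frac{14}{3}$)
$46016 - \left(\left(l{\left(4 \right)} \left(-5\right) - 5\right) 49 + 52\right) = 46016 - \left(\left(\left(- \frac{14}{3}\right) \left(-5\right) - 5\right) 49 + 52\right) = 46016 - \left(\left(\frac{70}{3} - 5\right) 49 + 52\right) = 46016 - \left(\frac{55}{3} \cdot 49 + 52\right) = 46016 - \left(\frac{2695}{3} + 52\right) = 46016 - \frac{2851}{3} = \frac{135197}{3}$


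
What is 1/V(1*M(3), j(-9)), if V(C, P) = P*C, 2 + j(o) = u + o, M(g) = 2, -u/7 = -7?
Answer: 1/76 ≈ 0.013158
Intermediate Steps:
u = 49 (u = -7*(-7) = 49)
j(o) = 47 + o (j(o) = -2 + (49 + o) = 47 + o)
V(C, P) = C*P
1/V(1*M(3), j(-9)) = 1/((1*2)*(47 - 9)) = 1/(2*38) = 1/76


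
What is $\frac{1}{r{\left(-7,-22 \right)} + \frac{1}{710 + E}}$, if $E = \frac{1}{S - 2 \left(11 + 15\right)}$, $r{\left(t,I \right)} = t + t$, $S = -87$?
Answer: $- \frac{98689}{1381507} \approx -0.071436$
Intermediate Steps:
$r{\left(t,I \right)} = 2 t$
$E = - \frac{1}{139}$ ($E = \frac{1}{-87 - 2 \left(11 + 15\right)} = \frac{1}{-87 - 52} = \frac{1}{-139} = - \frac{1}{139} \approx -0.0071942$)
$\frac{1}{r{\left(-7,-22 \right)} + \frac{1}{710 + E}} = \frac{1}{2 \left(-7\right) + \frac{1}{710 - \frac{1}{139}}} = \frac{1}{-14 + \frac{1}{\frac{98689}{139}}} = \frac{1}{-14 + \frac{139}{98689}} = \frac{1}{- \frac{1381507}{98689}} = - \frac{98689}{1381507}$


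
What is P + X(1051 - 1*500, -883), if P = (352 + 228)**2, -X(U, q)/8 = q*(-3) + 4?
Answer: 315176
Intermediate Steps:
X(U, q) = -32 + 24*q (X(U, q) = -8*(q*(-3) + 4) = -8*(-3*q + 4) = -8*(4 - 3*q) = -32 + 24*q)
P = 336400 (P = 580**2 = 336400)
P + X(1051 - 1*500, -883) = 336400 + (-32 + 24*(-883)) = 336400 + (-32 - 21192) = 336400 - 21224 = 315176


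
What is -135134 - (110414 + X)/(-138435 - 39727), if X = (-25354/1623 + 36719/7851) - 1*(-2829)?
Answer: -51129308101426627/378361837671 ≈ -1.3513e+5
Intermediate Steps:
X = 11969382700/4247391 (X = (-25354*1/1623 + 36719*(1/7851)) + 2829 = (-25354/1623 + 36719/7851) + 2829 = -46486439/4247391 + 2829 = 11969382700/4247391 ≈ 2818.1)
-135134 - (110414 + X)/(-138435 - 39727) = -135134 - (110414 + 11969382700/4247391)/(-138435 - 39727) = -135134 - 480940812574/(4247391*(-178162)) = -135134 - 480940812574*(-1)/(4247391*178162) = -135134 - 1*(-240470406287/378361837671) = -135134 + 240470406287/378361837671 = -51129308101426627/378361837671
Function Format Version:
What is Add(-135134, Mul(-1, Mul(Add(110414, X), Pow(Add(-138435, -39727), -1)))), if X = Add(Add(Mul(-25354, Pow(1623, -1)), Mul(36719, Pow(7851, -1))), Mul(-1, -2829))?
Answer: Rational(-51129308101426627, 378361837671) ≈ -1.3513e+5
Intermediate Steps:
X = Rational(11969382700, 4247391) (X = Add(Add(Mul(-25354, Rational(1, 1623)), Mul(36719, Rational(1, 7851))), 2829) = Add(Add(Rational(-25354, 1623), Rational(36719, 7851)), 2829) = Add(Rational(-46486439, 4247391), 2829) = Rational(11969382700, 4247391) ≈ 2818.1)
Add(-135134, Mul(-1, Mul(Add(110414, X), Pow(Add(-138435, -39727), -1)))) = Add(-135134, Mul(-1, Mul(Add(110414, Rational(11969382700, 4247391)), Pow(Add(-138435, -39727), -1)))) = Add(-135134, Mul(-1, Mul(Rational(480940812574, 4247391), Pow(-178162, -1)))) = Add(-135134, Mul(-1, Mul(Rational(480940812574, 4247391), Rational(-1, 178162)))) = Add(-135134, Mul(-1, Rational(-240470406287, 378361837671))) = Add(-135134, Rational(240470406287, 378361837671)) = Rational(-51129308101426627, 378361837671)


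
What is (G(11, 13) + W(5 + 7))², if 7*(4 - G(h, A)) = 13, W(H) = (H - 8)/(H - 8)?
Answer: 484/49 ≈ 9.8775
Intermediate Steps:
W(H) = 1 (W(H) = (-8 + H)/(-8 + H) = 1)
G(h, A) = 15/7 (G(h, A) = 4 - ⅐*13 = 4 - 13/7 = 15/7)
(G(11, 13) + W(5 + 7))² = (15/7 + 1)² = (22/7)² = 484/49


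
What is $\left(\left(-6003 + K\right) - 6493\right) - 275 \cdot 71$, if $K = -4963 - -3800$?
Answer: $-33184$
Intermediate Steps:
$K = -1163$ ($K = -4963 + 3800 = -1163$)
$\left(\left(-6003 + K\right) - 6493\right) - 275 \cdot 71 = \left(\left(-6003 - 1163\right) - 6493\right) - 275 \cdot 71 = \left(-7166 - 6493\right) - 19525 = -13659 - 19525 = -33184$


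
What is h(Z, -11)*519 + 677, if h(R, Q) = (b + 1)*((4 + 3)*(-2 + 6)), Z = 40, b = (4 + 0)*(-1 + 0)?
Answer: -42919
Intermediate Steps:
b = -4 (b = 4*(-1) = -4)
h(R, Q) = -84 (h(R, Q) = (-4 + 1)*((4 + 3)*(-2 + 6)) = -21*4 = -3*28 = -84)
h(Z, -11)*519 + 677 = -84*519 + 677 = -43596 + 677 = -42919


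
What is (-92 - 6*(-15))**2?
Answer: 4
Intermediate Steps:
(-92 - 6*(-15))**2 = (-92 - 1*(-90))**2 = (-92 + 90)**2 = (-2)**2 = 4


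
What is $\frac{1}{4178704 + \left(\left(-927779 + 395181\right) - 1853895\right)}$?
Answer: $\frac{1}{1792211} \approx 5.5797 \cdot 10^{-7}$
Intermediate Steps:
$\frac{1}{4178704 + \left(\left(-927779 + 395181\right) - 1853895\right)} = \frac{1}{4178704 - 2386493} = \frac{1}{1792211}$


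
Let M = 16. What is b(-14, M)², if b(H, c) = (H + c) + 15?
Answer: 289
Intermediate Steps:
b(H, c) = 15 + H + c
b(-14, M)² = (15 - 14 + 16)² = 17² = 289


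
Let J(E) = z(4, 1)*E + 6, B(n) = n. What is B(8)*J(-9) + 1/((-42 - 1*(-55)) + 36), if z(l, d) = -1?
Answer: 5881/49 ≈ 120.02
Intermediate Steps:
J(E) = 6 - E (J(E) = -E + 6 = 6 - E)
B(8)*J(-9) + 1/((-42 - 1*(-55)) + 36) = 8*(6 - 1*(-9)) + 1/((-42 - 1*(-55)) + 36) = 8*(6 + 9) + 1/((-42 + 55) + 36) = 8*15 + 1/(13 + 36) = 120 + 1/49 = 5881/49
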